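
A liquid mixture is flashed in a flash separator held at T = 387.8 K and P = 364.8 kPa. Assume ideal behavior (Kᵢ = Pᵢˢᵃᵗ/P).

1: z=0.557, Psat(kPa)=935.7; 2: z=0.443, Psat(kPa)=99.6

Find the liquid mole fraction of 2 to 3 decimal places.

x_2 = 0.683

Raoult's law: Kᵢ = Pᵢˢᵃᵗ/P = Pᵢˢᵃᵗ/364.8.
  K_1 = 935.7/364.8 = 2.56497, K_2 = 99.6/364.8 = 0.27303
Binary case is linear: z₁(K₁−1)(1+β(K₂−1)) + z₂(K₂−1)(1+β(K₁−1)) = 0
⇒ β = [z₁(K₁−1)+z₂(K₂−1)] / [−(K₁−1)(K₂−1)] = 0.5496/1.1377 = 0.483
Compositions from xᵢ = zᵢ/(1+β(Kᵢ−1)), yᵢ = Kᵢxᵢ:
  1: x = 0.317, y = 0.814
  2: x = 0.683, y = 0.186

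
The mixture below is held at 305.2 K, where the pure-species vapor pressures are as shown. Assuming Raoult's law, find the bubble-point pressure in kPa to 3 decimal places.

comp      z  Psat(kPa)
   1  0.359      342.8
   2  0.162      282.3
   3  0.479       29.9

Pbub = 183.120 kPa

At the bubble point ψ → 0, so ΣzᵢKᵢ = 1 with Kᵢ = Pᵢˢᵃᵗ/P ⇒ P = ΣzᵢPᵢˢᵃᵗ.
P = 0.359·342.8 + 0.162·282.3 + 0.479·29.9 = 183.120 kPa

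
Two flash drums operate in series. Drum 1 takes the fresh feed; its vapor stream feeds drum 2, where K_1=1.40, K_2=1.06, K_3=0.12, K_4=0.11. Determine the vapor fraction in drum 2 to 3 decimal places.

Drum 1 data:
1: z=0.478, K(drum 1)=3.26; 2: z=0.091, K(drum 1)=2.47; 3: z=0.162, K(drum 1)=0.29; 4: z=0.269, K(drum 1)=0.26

Drum 1:
Material balance + equilibrium reduce to Σ zᵢ(Kᵢ−1)/(1+ψ₁(Kᵢ−1)) = 0.
Feasibility: ΣzᵢKᵢ = 1.900, Σzᵢ/Kᵢ = 1.777 — both > 1, two phases present.
Newton–Raphson from ψ₁ = 0.5:
  ψ₁ = 0.500: g = 0.0900, g' = -1.171 → ψ₁ = 0.577
  ψ₁ = 0.577: g = -0.0008, g' = -1.200 → ψ₁ = 0.576
Converged at ψ₁ = 0.576.
Drum-1 compositions:
  1: x = 0.208, y = 0.677
  2: x = 0.049, y = 0.122
  3: x = 0.274, y = 0.080
  4: x = 0.469, y = 0.122
Drum-2 feed = drum-1 vapor: z₂ = (0.6769, 0.1217, 0.0795, 0.1219).
Drum 2:
Rachford–Rice: g(ψ₂) = Σ zᵢ(Kᵢ−1)/(1+ψ₂(Kᵢ−1)) = 0.
Feasibility: ΣzᵢKᵢ = 1.100, Σzᵢ/Kᵢ = 2.369 — both > 1, two phases present.
Newton–Raphson from ψ₂ = 0.58:
  ψ₂ = 0.580: g = -0.1404, g' = -0.741 → ψ₂ = 0.391
  ψ₂ = 0.391: g = -0.0317, g' = -0.451 → ψ₂ = 0.320
  ψ₂ = 0.320: g = -0.0021, g' = -0.394 → ψ₂ = 0.315
Converged at ψ₂ = 0.315.
  1: x = 0.601, y = 0.842
  2: x = 0.119, y = 0.127
  3: x = 0.110, y = 0.013
  4: x = 0.169, y = 0.019

V/F (drum 2) = 0.315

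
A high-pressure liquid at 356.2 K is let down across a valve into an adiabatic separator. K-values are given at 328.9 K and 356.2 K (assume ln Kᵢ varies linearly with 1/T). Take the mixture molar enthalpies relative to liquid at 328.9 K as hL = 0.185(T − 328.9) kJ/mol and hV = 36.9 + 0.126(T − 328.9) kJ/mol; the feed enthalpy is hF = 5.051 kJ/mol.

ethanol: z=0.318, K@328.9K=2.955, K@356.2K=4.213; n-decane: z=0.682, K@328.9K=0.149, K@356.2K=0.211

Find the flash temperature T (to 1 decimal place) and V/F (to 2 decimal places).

Adiabatic flash: solve Rachford–Rice at each trial T, then check hF = ψ·hV(T) + (1−ψ)·hL(T).
  T = 328.9 K: K = (2.955, 0.149), RR gives ψ = 0.025, H_out = 0.916 kJ/mol
  T = 356.2 K: K = (4.213, 0.211), RR gives ψ = 0.191, H_out = 11.783 kJ/mol
  T = 342.5 K: K = (3.551, 0.178), RR gives ψ = 0.120, H_out = 6.838 kJ/mol
  T = 335.7 K: K = (3.245, 0.163), RR gives ψ = 0.076, H_out = 4.045 kJ/mol
  T = 339.1 K: K = (3.396, 0.171), RR gives ψ = 0.099, H_out = 5.477 kJ/mol
  T = 337.4 K: K = (3.320, 0.167), RR gives ψ = 0.088, H_out = 4.770 kJ/mol
Linear interpolation between T = 337.4 (H_out = 4.770) and T = 339.1 (H_out = 5.477) on hF = 5.051 gives T ≈ 338.1 K, at which ψ = 0.09.

T = 338.1 K, V/F = 0.09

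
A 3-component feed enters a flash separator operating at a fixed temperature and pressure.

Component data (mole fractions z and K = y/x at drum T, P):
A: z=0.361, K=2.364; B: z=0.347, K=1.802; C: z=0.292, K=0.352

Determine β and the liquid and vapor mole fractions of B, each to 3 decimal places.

Rachford–Rice: g(β) = Σ zᵢ(Kᵢ−1)/(1+β(Kᵢ−1)) = 0.
Feasibility: ΣzᵢKᵢ = 1.581, Σzᵢ/Kᵢ = 1.175 — both > 1, two phases present.
Newton–Raphson from β = 0.5:
  β = 0.500: g = 0.2115, g' = -0.619 → β = 0.841
  β = 0.841: g = -0.0206, g' = -0.818 → β = 0.816
Converged at β = 0.816.
Compositions from xᵢ = zᵢ/(1+β(Kᵢ−1)), yᵢ = Kᵢxᵢ:
  A: x = 0.171, y = 0.404
  B: x = 0.210, y = 0.378
  C: x = 0.619, y = 0.218

β = 0.816, x_B = 0.210, y_B = 0.378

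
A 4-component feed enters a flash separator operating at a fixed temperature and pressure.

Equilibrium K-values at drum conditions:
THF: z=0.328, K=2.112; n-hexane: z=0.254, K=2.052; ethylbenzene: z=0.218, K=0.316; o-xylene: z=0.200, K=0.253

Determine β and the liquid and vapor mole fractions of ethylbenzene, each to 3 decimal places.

Material balance + equilibrium reduce to Σ zᵢ(Kᵢ−1)/(1+β(Kᵢ−1)) = 0.
Feasibility: ΣzᵢKᵢ = 1.333, Σzᵢ/Kᵢ = 1.759 — both > 1, two phases present.
Newton iteration, β⁰ = 0.61:
  β = 0.610: g = -0.1503, g' = -0.925 → β = 0.448
  β = 0.448: g = -0.0142, g' = -0.774 → β = 0.429
Converged at β = 0.429.
Compositions from xᵢ = zᵢ/(1+β(Kᵢ−1)), yᵢ = Kᵢxᵢ:
  THF: x = 0.222, y = 0.469
  n-hexane: x = 0.175, y = 0.359
  ethylbenzene: x = 0.309, y = 0.098
  o-xylene: x = 0.294, y = 0.074

β = 0.429, x_ethylbenzene = 0.309, y_ethylbenzene = 0.098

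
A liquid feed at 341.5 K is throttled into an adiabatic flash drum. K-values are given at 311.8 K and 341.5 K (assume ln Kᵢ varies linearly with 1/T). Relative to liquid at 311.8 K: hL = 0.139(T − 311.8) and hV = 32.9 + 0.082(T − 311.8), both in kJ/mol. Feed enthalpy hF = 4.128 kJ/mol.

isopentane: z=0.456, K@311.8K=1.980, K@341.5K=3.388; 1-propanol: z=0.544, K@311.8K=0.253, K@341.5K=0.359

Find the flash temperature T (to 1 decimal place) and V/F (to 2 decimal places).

T = 314.4 K, V/F = 0.12

Adiabatic flash: solve Rachford–Rice at each trial T, then check hF = ψ·hV(T) + (1−ψ)·hL(T).
  T = 311.8 K: K = (1.980, 0.253), RR gives ψ = 0.055, H_out = 1.821 kJ/mol
  T = 341.5 K: K = (3.388, 0.359), RR gives ψ = 0.484, H_out = 19.220 kJ/mol
  T = 326.6 K: K = (2.619, 0.304), RR gives ψ = 0.319, H_out = 12.280 kJ/mol
  T = 319.2 K: K = (2.285, 0.278), RR gives ψ = 0.208, H_out = 7.782 kJ/mol
  T = 315.5 K: K = (2.129, 0.265), RR gives ψ = 0.139, H_out = 5.046 kJ/mol
  T = 313.6 K: K = (2.051, 0.259), RR gives ψ = 0.098, H_out = 3.462 kJ/mol
Linear interpolation between T = 313.6 (H_out = 3.462) and T = 315.5 (H_out = 5.046) on hF = 4.128 gives T ≈ 314.4 K, at which ψ = 0.12.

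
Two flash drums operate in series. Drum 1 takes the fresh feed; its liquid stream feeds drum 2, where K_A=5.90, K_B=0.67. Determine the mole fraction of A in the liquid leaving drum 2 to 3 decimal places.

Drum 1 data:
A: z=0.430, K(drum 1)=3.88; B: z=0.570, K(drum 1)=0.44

Drum 1:
Let ψ₁ = V/F and solve Σ zᵢ(Kᵢ−1)/(1+ψ₁(Kᵢ−1)) = 0.
Feasibility: ΣzᵢKᵢ = 1.919, Σzᵢ/Kᵢ = 1.406 — both > 1, two phases present.
Binary case is linear: z₁(K₁−1)(1+ψ₁(K₂−1)) + z₂(K₂−1)(1+ψ₁(K₁−1)) = 0
⇒ ψ₁ = [z₁(K₁−1)+z₂(K₂−1)] / [−(K₁−1)(K₂−1)] = 0.9192/1.6128 = 0.570
Drum-1 compositions:
  A: x = 0.163, y = 0.632
  B: x = 0.837, y = 0.368
Drum-2 feed = drum-1 liquid: z₂ = (0.1628, 0.8372).
Drum 2:
Material balance + equilibrium reduce to Σ zᵢ(Kᵢ−1)/(1+ψ₂(Kᵢ−1)) = 0.
Check two-phase: ΣzᵢKᵢ = 1.521 > 1 and Σzᵢ/Kᵢ = 1.277 > 1, so g(0) = 0.521 > 0 and g(1) = -0.277 < 0.
Iterate (Newton) starting at ψ₂ = 0.5:
  ψ₂ = 0.500: g = -0.0997, g' = -0.459 → ψ₂ = 0.283
  ψ₂ = 0.283: g = 0.0295, g' = -0.797 → ψ₂ = 0.320
  ψ₂ = 0.320: g = 0.0017, g' = -0.707 → ψ₂ = 0.322
Converged at ψ₂ = 0.322.
  A: x = 0.063, y = 0.372
  B: x = 0.937, y = 0.628

x_A (drum 2) = 0.063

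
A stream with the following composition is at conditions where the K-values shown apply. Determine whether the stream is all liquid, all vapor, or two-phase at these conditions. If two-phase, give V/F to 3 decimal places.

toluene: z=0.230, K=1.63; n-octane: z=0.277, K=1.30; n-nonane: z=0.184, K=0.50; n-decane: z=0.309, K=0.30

ΣzᵢKᵢ = 0.920; Σzᵢ/Kᵢ = 1.752.
Since ΣzᵢKᵢ < 1 the mixture is below its bubble point — single liquid phase.

all liquid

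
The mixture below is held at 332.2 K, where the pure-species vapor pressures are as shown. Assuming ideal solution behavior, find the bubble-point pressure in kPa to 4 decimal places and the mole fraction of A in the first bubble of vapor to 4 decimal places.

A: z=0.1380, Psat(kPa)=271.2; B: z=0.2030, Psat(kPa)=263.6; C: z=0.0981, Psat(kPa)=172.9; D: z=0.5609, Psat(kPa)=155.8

Pbub = 195.2861 kPa, y_A = 0.1916

At the bubble point ψ → 0, so ΣzᵢKᵢ = 1 with Kᵢ = Pᵢˢᵃᵗ/P ⇒ P = ΣzᵢPᵢˢᵃᵗ.
P = 0.1380·271.2 + 0.2030·263.6 + 0.0981·172.9 + 0.5609·155.8 = 195.2861 kPa
yᵢ = zᵢPᵢˢᵃᵗ/P ⇒ y_A = 0.1380·271.2/195.2861 = 0.1916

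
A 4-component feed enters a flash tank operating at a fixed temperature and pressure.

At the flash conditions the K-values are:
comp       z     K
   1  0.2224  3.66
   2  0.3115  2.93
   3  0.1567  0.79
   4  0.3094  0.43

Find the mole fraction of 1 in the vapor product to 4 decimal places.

y_1 = 0.2421

Let ψ = V/F and solve Σ zᵢ(Kᵢ−1)/(1+ψ(Kᵢ−1)) = 0.
g(0) = ΣzᵢKᵢ − 1 = 0.9835 and g(1) = 1 − Σzᵢ/Kᵢ = -0.0850, so a root lies in (0, 1).
Newton–Raphson from ψ = 0.5:
  ψ = 0.5000: g = 0.27643, g' = -0.7956 → ψ = 0.8474
  ψ = 0.8474: g = 0.02873, g' = -0.7020 → ψ = 0.8884
  ψ = 0.8884: g = -0.00034, g' = -0.7196 → ψ = 0.8879
Converged at ψ = 0.8879.
Compositions from xᵢ = zᵢ/(1+ψ(Kᵢ−1)), yᵢ = Kᵢxᵢ:
  1: x = 0.0662, y = 0.2421
  2: x = 0.1148, y = 0.3363
  3: x = 0.1926, y = 0.1522
  4: x = 0.6264, y = 0.2694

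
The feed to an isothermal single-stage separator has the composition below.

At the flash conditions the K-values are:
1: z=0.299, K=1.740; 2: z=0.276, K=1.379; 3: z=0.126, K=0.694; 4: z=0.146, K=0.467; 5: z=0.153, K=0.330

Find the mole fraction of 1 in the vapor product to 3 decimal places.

Rachford–Rice: g(V/F) = Σ zᵢ(Kᵢ−1)/(1+V/F(Kᵢ−1)) = 0.
g(0) = ΣzᵢKᵢ − 1 = 0.107 and g(1) = 1 − Σzᵢ/Kᵢ = -0.330, so a root lies in (0, 1).
Newton–Raphson from V/F = 0.45:
  V/F = 0.450: g = -0.0385, g' = -0.349 → V/F = 0.340
  V/F = 0.340: g = -0.0013, g' = -0.327 → V/F = 0.336
Converged at V/F = 0.336.
Compositions from xᵢ = zᵢ/(1+V/F(Kᵢ−1)), yᵢ = Kᵢxᵢ:
  1: x = 0.239, y = 0.417
  2: x = 0.245, y = 0.338
  3: x = 0.140, y = 0.097
  4: x = 0.178, y = 0.083
  5: x = 0.197, y = 0.065

y_1 = 0.417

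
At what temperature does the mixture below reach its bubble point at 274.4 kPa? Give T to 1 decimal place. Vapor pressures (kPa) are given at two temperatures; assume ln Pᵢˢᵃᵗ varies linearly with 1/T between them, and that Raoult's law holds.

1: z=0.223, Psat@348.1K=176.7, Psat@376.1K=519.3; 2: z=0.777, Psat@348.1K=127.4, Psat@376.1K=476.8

T = 362.8 K

Bubble-point temperature: ΣzᵢPᵢˢᵃᵗ(T) = P. Interpolate ln Pᵢˢᵃᵗ = aᵢ + bᵢ/T.
  T = 348.1 K: ΣzᵢPᵢˢᵃᵗ = 138.39 kPa
  T = 376.1 K: ΣzᵢPᵢˢᵃᵗ = 486.28 kPa
  T = 362.1 K: ΣzᵢPᵢˢᵃᵗ = 265.42 kPa
  T = 369.1 K: ΣzᵢPᵢˢᵃᵗ = 361.22 kPa
  T = 365.6 K: ΣzᵢPᵢˢᵃᵗ = 310.07 kPa
  T = 363.9 K: ΣzᵢPᵢˢᵃᵗ = 287.62 kPa
Interpolating between 362.1 K and 363.9 K gives T ≈ 362.8 K.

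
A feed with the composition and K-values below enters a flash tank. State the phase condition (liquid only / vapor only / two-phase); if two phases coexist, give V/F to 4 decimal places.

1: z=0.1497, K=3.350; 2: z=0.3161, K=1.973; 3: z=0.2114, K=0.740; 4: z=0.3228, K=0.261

ΣzᵢKᵢ = 1.3658; Σzᵢ/Kᵢ = 1.7274.
Both exceed 1, so a two-phase solution exists.
Newton–Raphson from ψ = 0.36:
  ψ = 0.3600: g = 0.03269, g' = -0.7514 → ψ = 0.4035
  ψ = 0.4035: g = 0.00011, g' = -0.7479 → ψ = 0.4037
Converged at ψ = 0.4037.

two-phase, V/F = 0.4037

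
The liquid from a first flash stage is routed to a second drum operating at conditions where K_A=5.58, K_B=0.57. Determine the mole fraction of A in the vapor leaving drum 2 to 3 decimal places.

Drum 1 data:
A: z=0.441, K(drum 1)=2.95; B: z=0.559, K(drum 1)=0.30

y_A (drum 2) = 0.479

Drum 1:
Material balance + equilibrium reduce to Σ zᵢ(Kᵢ−1)/(1+ψ₁(Kᵢ−1)) = 0.
Check two-phase: ΣzᵢKᵢ = 1.469 > 1 and Σzᵢ/Kᵢ = 2.013 > 1, so g(0) = 0.469 > 0 and g(1) = -1.013 < 0.
Newton–Raphson from ψ₁ = 0.67:
  ψ₁ = 0.670: g = -0.3641, g' = -1.287 → ψ₁ = 0.387
  ψ₁ = 0.387: g = -0.0466, g' = -1.060 → ψ₁ = 0.343
Converged at ψ₁ = 0.343.
Drum-1 compositions:
  A: x = 0.264, y = 0.779
  B: x = 0.736, y = 0.221
Drum-2 feed = drum-1 liquid: z₂ = (0.2642, 0.7358).
Drum 2:
Newton iteration, ψ₂⁰ = 0.45:
  ψ₂ = 0.450: g = 0.0029, g' = -0.801 → ψ₂ = 0.454
Converged at ψ₂ = 0.454.
  A: x = 0.086, y = 0.479
  B: x = 0.914, y = 0.521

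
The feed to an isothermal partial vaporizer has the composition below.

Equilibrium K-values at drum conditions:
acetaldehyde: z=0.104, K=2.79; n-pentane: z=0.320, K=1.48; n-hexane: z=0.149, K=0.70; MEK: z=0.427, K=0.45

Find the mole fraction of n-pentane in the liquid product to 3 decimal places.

x_n-pentane = 0.302

Newton–Raphson from β = 0.5:
  β = 0.500: g = -0.1544, g' = -0.405 → β = 0.119
  β = 0.119: g = 0.0012, g' = -0.455 → β = 0.121
Converged at β = 0.121.
Compositions from xᵢ = zᵢ/(1+β(Kᵢ−1)), yᵢ = Kᵢxᵢ:
  acetaldehyde: x = 0.085, y = 0.238
  n-pentane: x = 0.302, y = 0.448
  n-hexane: x = 0.155, y = 0.108
  MEK: x = 0.458, y = 0.206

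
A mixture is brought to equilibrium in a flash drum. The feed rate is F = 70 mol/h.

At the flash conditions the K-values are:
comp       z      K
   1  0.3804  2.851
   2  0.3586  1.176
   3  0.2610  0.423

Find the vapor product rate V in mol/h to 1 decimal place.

V = 63.7 mol/h

Material balance + equilibrium reduce to Σ zᵢ(Kᵢ−1)/(1+ψ(Kᵢ−1)) = 0.
Check two-phase: ΣzᵢKᵢ = 1.6166 > 1 and Σzᵢ/Kᵢ = 1.0554 > 1, so g(0) = 0.6166 > 0 and g(1) = -0.0554 < 0.
Iterate (Newton) starting at ψ = 0.61:
  ψ = 0.6100: g = 0.15531, g' = -0.5035 → ψ = 0.9185
  ψ = 0.9185: g = -0.00528, g' = -0.5803 → ψ = 0.9094
  ψ = 0.9094: g = -0.00003, g' = -0.5739 → ψ = 0.9093
Converged at ψ = 0.9093.
Then V = ψ·F = 0.9093·70 = 63.7 mol/h and L = F − V = 6.3 mol/h.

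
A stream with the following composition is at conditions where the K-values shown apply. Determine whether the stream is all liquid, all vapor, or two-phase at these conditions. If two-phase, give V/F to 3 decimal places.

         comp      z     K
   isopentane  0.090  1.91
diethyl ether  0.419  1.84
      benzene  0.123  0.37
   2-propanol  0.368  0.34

two-phase, V/F = 0.204

ΣzᵢKᵢ = 1.113; Σzᵢ/Kᵢ = 1.690.
Both exceed 1, so a two-phase solution exists.
Newton–Raphson from ψ = 0.5:
  ψ = 0.500: g = -0.1715, g' = -0.643 → ψ = 0.233
  ψ = 0.233: g = -0.0161, g' = -0.548 → ψ = 0.204
Converged at ψ = 0.204.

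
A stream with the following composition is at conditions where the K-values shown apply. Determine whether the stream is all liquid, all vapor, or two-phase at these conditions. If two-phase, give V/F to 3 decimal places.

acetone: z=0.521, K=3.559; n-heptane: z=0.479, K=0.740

ΣzᵢKᵢ = 2.209; Σzᵢ/Kᵢ = 0.794.
Since Σzᵢ/Kᵢ < 1 the mixture is above its dew point — single vapor phase.

all vapor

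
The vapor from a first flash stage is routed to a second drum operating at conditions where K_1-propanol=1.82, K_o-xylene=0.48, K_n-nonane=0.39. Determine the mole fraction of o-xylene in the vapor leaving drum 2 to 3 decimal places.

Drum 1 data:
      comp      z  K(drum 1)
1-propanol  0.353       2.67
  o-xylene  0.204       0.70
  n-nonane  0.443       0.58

Drum 1:
Rachford–Rice: g(ψ₁) = Σ zᵢ(Kᵢ−1)/(1+ψ₁(Kᵢ−1)) = 0.
Feasibility: ΣzᵢKᵢ = 1.342, Σzᵢ/Kᵢ = 1.187 — both > 1, two phases present.
Newton iteration, ψ₁⁰ = 0.44:
  ψ₁ = 0.440: g = 0.0411, g' = -0.469 → ψ₁ = 0.528
  ψ₁ = 0.528: g = 0.0017, g' = -0.433 → ψ₁ = 0.531
Converged at ψ₁ = 0.531.
Drum-1 compositions:
  1-propanol: x = 0.187, y = 0.499
  o-xylene: x = 0.243, y = 0.170
  n-nonane: x = 0.570, y = 0.331
Drum-2 feed = drum-1 vapor: z₂ = (0.4994, 0.1699, 0.3308).
Drum 2:
Material balance + equilibrium reduce to Σ zᵢ(Kᵢ−1)/(1+ψ₂(Kᵢ−1)) = 0.
Feasibility: ΣzᵢKᵢ = 1.119, Σzᵢ/Kᵢ = 1.476 — both > 1, two phases present.
Newton iteration, ψ₂⁰ = 0.65:
  ψ₂ = 0.650: g = -0.2007, g' = -0.586 → ψ₂ = 0.307
  ψ₂ = 0.307: g = -0.0264, g' = -0.466 → ψ₂ = 0.251
  ψ₂ = 0.251: g = -0.0001, g' = -0.463 → ψ₂ = 0.250
Converged at ψ₂ = 0.250.
  1-propanol: x = 0.414, y = 0.754
  o-xylene: x = 0.195, y = 0.094
  n-nonane: x = 0.390, y = 0.152

y_o-xylene (drum 2) = 0.094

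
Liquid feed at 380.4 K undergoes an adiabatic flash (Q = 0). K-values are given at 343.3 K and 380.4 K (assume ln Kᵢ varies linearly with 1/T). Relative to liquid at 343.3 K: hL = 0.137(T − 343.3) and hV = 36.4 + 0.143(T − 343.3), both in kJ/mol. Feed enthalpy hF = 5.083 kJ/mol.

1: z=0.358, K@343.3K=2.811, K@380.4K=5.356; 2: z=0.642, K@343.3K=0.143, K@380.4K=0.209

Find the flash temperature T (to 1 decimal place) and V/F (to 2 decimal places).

Adiabatic flash: solve Rachford–Rice at each trial T, then check hF = ψ·hV(T) + (1−ψ)·hL(T).
  T = 343.3 K: K = (2.811, 0.143), RR gives ψ = 0.063, H_out = 2.302 kJ/mol
  T = 380.4 K: K = (5.356, 0.209), RR gives ψ = 0.305, H_out = 16.260 kJ/mol
  T = 361.9 K: K = (3.948, 0.175), RR gives ψ = 0.216, H_out = 10.435 kJ/mol
  T = 352.6 K: K = (3.346, 0.158), RR gives ψ = 0.152, H_out = 6.808 kJ/mol
  T = 348.0 K: K = (3.073, 0.151), RR gives ψ = 0.112, H_out = 4.721 kJ/mol
  T = 350.3 K: K = (3.208, 0.155), RR gives ψ = 0.133, H_out = 5.794 kJ/mol
Linear interpolation between T = 348.0 (H_out = 4.721) and T = 350.3 (H_out = 5.794) on hF = 5.083 gives T ≈ 348.8 K, at which ψ = 0.12.

T = 348.8 K, V/F = 0.12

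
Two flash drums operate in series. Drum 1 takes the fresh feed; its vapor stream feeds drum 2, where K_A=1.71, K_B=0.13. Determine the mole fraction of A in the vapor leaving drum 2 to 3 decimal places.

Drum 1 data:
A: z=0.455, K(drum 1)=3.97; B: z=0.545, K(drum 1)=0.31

y_A (drum 2) = 0.942

Drum 1:
Iterate (Newton) starting at ψ₁ = 0.56:
  ψ₁ = 0.560: g = -0.1054, g' = -1.255 → ψ₁ = 0.476
Converged at ψ₁ = 0.476.
Drum-1 compositions:
  A: x = 0.189, y = 0.748
  B: x = 0.811, y = 0.252
Drum-2 feed = drum-1 vapor: z₂ = (0.7484, 0.2516).
Drum 2:
Rachford–Rice: g(ψ₂) = Σ zᵢ(Kᵢ−1)/(1+ψ₂(Kᵢ−1)) = 0.
Check two-phase: ΣzᵢKᵢ = 1.313 > 1 and Σzᵢ/Kᵢ = 2.373 > 1, so g(0) = 0.313 > 0 and g(1) = -1.373 < 0.
Binary case is linear: z₁(K₁−1)(1+ψ₂(K₂−1)) + z₂(K₂−1)(1+ψ₂(K₁−1)) = 0
⇒ ψ₂ = [z₁(K₁−1)+z₂(K₂−1)] / [−(K₁−1)(K₂−1)] = 0.3125/0.6177 = 0.506
  A: x = 0.551, y = 0.942
  B: x = 0.449, y = 0.058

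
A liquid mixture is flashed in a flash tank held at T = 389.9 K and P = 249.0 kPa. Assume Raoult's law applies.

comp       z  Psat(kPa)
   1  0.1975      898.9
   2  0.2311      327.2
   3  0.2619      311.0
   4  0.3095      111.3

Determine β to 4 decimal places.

Raoult's law: Kᵢ = Pᵢˢᵃᵗ/P = Pᵢˢᵃᵗ/249.0.
  K_1 = 898.9/249.0 = 3.610040, K_2 = 327.2/249.0 = 1.314056, K_3 = 311.0/249.0 = 1.248996, K_4 = 111.3/249.0 = 0.446988
Rachford–Rice: g(β) = Σ zᵢ(Kᵢ−1)/(1+β(Kᵢ−1)) = 0.
Feasibility: ΣzᵢKᵢ = 1.4821, Σzᵢ/Kᵢ = 1.1327 — both > 1, two phases present.
Iterate (Newton) starting at β = 0.5:
  β = 0.5000: g = 0.10778, g' = -0.4639 → β = 0.7323
  β = 0.7323: g = 0.00356, g' = -0.4528 → β = 0.7402
Converged at β = 0.7402.

β = 0.7402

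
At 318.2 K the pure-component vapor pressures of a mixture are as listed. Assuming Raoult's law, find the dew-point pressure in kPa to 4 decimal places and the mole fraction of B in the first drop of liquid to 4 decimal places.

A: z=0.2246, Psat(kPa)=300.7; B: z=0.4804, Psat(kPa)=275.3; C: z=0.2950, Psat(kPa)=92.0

Pdew = 175.4863 kPa, x_B = 0.3062

At the dew point ψ → 1, so Σzᵢ/Kᵢ = 1 with Kᵢ = Pᵢˢᵃᵗ/P ⇒ 1/P = Σzᵢ/Pᵢˢᵃᵗ.
1/P = 0.2246/300.7 + 0.4804/275.3 + 0.2950/92.0 = 0.0056985 ⇒ P = 175.4863 kPa
xᵢ = zᵢP/Pᵢˢᵃᵗ ⇒ x_B = 0.4804·175.4863/275.3 = 0.3062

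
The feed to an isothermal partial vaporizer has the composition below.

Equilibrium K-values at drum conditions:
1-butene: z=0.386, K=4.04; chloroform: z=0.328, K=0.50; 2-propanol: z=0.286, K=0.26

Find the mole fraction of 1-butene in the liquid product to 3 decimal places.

x_1-butene = 0.169

Rachford–Rice: g(ψ) = Σ zᵢ(Kᵢ−1)/(1+ψ(Kᵢ−1)) = 0.
g(0) = ΣzᵢKᵢ − 1 = 0.798 and g(1) = 1 − Σzᵢ/Kᵢ = -0.852, so a root lies in (0, 1).
Newton–Raphson from ψ = 0.52:
  ψ = 0.520: g = -0.1110, g' = -1.099 → ψ = 0.419
  ψ = 0.419: g = 0.0018, g' = -1.150 → ψ = 0.421
Converged at ψ = 0.421.
Compositions from xᵢ = zᵢ/(1+ψ(Kᵢ−1)), yᵢ = Kᵢxᵢ:
  1-butene: x = 0.169, y = 0.684
  chloroform: x = 0.415, y = 0.208
  2-propanol: x = 0.415, y = 0.108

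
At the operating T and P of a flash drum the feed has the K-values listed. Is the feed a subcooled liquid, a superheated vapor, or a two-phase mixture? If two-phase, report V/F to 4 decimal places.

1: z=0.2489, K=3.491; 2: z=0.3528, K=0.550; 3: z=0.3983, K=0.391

ΣzᵢKᵢ = 1.2187; Σzᵢ/Kᵢ = 1.7314.
Both exceed 1, so a two-phase solution exists.
Rachford–Rice: g(ψ) = Σ zᵢ(Kᵢ−1)/(1+ψ(Kᵢ−1)) = 0.
Iterate (Newton) starting at ψ = 0.49:
  ψ = 0.4900: g = -0.27020, g' = -0.7309 → ψ = 0.1203
  ψ = 0.1203: g = 0.04744, g' = -1.1661 → ψ = 0.1610
  ψ = 0.1610: g = 0.00243, g' = -1.0514 → ψ = 0.1633
Converged at ψ = 0.1633.

two-phase, V/F = 0.1633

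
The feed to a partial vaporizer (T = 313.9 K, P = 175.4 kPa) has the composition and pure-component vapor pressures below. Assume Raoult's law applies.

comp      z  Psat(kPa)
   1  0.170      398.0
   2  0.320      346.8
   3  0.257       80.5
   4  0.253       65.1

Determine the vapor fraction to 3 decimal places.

Raoult's law: Kᵢ = Pᵢˢᵃᵗ/P = Pᵢˢᵃᵗ/175.4.
  K_1 = 398.0/175.4 = 2.26910, K_2 = 346.8/175.4 = 1.97719, K_3 = 80.5/175.4 = 0.45895, K_4 = 65.1/175.4 = 0.37115
Material balance + equilibrium reduce to Σ zᵢ(Kᵢ−1)/(1+ψ(Kᵢ−1)) = 0.
g(0) = ΣzᵢKᵢ − 1 = 0.230 and g(1) = 1 − Σzᵢ/Kᵢ = -0.478, so a root lies in (0, 1).
Newton–Raphson from ψ = 0.35:
  ψ = 0.350: g = 0.0069, g' = -0.580 → ψ = 0.362
Converged at ψ = 0.362.

ψ = 0.362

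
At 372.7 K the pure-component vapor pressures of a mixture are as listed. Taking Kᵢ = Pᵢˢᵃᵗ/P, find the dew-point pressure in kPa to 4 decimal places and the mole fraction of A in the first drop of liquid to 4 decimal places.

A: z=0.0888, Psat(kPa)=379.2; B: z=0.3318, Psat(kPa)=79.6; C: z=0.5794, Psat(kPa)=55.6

Pdew = 67.4610 kPa, x_A = 0.0158

At the dew point ψ → 1, so Σzᵢ/Kᵢ = 1 with Kᵢ = Pᵢˢᵃᵗ/P ⇒ 1/P = Σzᵢ/Pᵢˢᵃᵗ.
1/P = 0.0888/379.2 + 0.3318/79.6 + 0.5794/55.6 = 0.0148234 ⇒ P = 67.4610 kPa
xᵢ = zᵢP/Pᵢˢᵃᵗ ⇒ x_A = 0.0888·67.4610/379.2 = 0.0158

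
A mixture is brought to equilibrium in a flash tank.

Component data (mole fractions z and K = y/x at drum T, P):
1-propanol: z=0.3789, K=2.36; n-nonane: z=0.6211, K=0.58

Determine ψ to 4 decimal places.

ψ = 0.4455

Binary case is linear: z₁(K₁−1)(1+ψ(K₂−1)) + z₂(K₂−1)(1+ψ(K₁−1)) = 0
⇒ ψ = [z₁(K₁−1)+z₂(K₂−1)] / [−(K₁−1)(K₂−1)] = 0.25444/0.57120 = 0.4455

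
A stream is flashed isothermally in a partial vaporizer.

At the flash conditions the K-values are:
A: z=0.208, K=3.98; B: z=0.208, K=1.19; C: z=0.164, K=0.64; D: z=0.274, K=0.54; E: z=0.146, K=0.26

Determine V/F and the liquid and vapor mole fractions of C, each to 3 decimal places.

Material balance + equilibrium reduce to Σ zᵢ(Kᵢ−1)/(1+V/F(Kᵢ−1)) = 0.
Check two-phase: ΣzᵢKᵢ = 1.366 > 1 and Σzᵢ/Kᵢ = 1.552 > 1, so g(0) = 0.366 > 0 and g(1) = -0.552 < 0.
Iterate (Newton) starting at V/F = 0.54:
  V/F = 0.540: g = -0.1475, g' = -0.635 → V/F = 0.308
  V/F = 0.308: g = 0.0077, g' = -0.749 → V/F = 0.318
Converged at V/F = 0.318.
Compositions from xᵢ = zᵢ/(1+V/F(Kᵢ−1)), yᵢ = Kᵢxᵢ:
  A: x = 0.107, y = 0.425
  B: x = 0.196, y = 0.233
  C: x = 0.185, y = 0.119
  D: x = 0.321, y = 0.173
  E: x = 0.191, y = 0.050

V/F = 0.318, x_C = 0.185, y_C = 0.119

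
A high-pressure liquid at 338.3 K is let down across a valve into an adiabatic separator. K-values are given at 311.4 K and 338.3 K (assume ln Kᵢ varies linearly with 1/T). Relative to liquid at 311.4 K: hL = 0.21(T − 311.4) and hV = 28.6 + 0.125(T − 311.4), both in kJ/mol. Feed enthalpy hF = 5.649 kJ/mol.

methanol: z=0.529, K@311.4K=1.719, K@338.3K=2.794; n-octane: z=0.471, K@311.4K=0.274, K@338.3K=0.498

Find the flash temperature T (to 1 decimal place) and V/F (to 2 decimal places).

T = 314.4 K, V/F = 0.18

Adiabatic flash: solve Rachford–Rice at each trial T, then check hF = ψ·hV(T) + (1−ψ)·hL(T).
  T = 311.4 K: K = (1.719, 0.274), RR gives ψ = 0.074, H_out = 2.104 kJ/mol
  T = 338.3 K: K = (2.794, 0.498), RR gives ψ = 0.791, H_out = 26.469 kJ/mol
  T = 324.9 K: K = (2.216, 0.374), RR gives ψ = 0.458, H_out = 15.413 kJ/mol
  T = 318.1 K: K = (1.955, 0.321), RR gives ψ = 0.286, H_out = 9.421 kJ/mol
  T = 314.8 K: K = (1.836, 0.297), RR gives ψ = 0.189, H_out = 6.077 kJ/mol
  T = 313.1 K: K = (1.777, 0.285), RR gives ψ = 0.134, H_out = 4.172 kJ/mol
Linear interpolation between T = 313.1 (H_out = 4.172) and T = 314.8 (H_out = 6.077) on hF = 5.649 gives T ≈ 314.4 K, at which ψ = 0.18.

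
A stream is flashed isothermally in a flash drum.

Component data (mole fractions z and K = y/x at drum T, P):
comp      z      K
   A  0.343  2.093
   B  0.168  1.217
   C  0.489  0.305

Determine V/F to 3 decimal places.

Material balance + equilibrium reduce to Σ zᵢ(Kᵢ−1)/(1+V/F(Kᵢ−1)) = 0.
g(0) = ΣzᵢKᵢ − 1 = 0.072 and g(1) = 1 − Σzᵢ/Kᵢ = -0.905, so a root lies in (0, 1).
Iterate (Newton) starting at V/F = 0.5:
  V/F = 0.500: g = -0.2455, g' = -0.733 → V/F = 0.165
  V/F = 0.165: g = -0.0309, g' = -0.603 → V/F = 0.113
  V/F = 0.113: g = 0.0002, g' = -0.610 → V/F = 0.114
Converged at V/F = 0.114.

V/F = 0.114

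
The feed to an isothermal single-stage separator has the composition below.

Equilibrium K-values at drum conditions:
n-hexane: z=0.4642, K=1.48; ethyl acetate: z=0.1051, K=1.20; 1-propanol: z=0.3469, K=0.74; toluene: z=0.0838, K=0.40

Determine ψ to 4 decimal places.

Let ψ = V/F and solve Σ zᵢ(Kᵢ−1)/(1+ψ(Kᵢ−1)) = 0.
Feasibility: ΣzᵢKᵢ = 1.1034, Σzᵢ/Kᵢ = 1.0795 — both > 1, two phases present.
Newton iteration, ψ⁰ = 0.46:
  ψ = 0.4600: g = 0.02987, g' = -0.1631 → ψ = 0.6432
  ψ = 0.6432: g = -0.00130, g' = -0.1796 → ψ = 0.6359
Converged at ψ = 0.6359.

ψ = 0.6359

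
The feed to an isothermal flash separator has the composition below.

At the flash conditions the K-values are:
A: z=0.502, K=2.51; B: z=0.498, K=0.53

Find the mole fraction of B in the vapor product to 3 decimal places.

y_B = 0.404

Material balance + equilibrium reduce to Σ zᵢ(Kᵢ−1)/(1+V/F(Kᵢ−1)) = 0.
Check two-phase: ΣzᵢKᵢ = 1.524 > 1 and Σzᵢ/Kᵢ = 1.140 > 1, so g(0) = 0.524 > 0 and g(1) = -0.140 < 0.
Binary case is linear: z₁(K₁−1)(1+V/F(K₂−1)) + z₂(K₂−1)(1+V/F(K₁−1)) = 0
⇒ V/F = [z₁(K₁−1)+z₂(K₂−1)] / [−(K₁−1)(K₂−1)] = 0.5240/0.7097 = 0.738
Compositions from xᵢ = zᵢ/(1+V/F(Kᵢ−1)), yᵢ = Kᵢxᵢ:
  A: x = 0.237, y = 0.596
  B: x = 0.763, y = 0.404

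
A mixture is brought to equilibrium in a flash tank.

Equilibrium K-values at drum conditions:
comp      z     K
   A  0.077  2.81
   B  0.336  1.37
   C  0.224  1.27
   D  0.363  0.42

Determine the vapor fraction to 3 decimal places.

ψ = 0.310

Let ψ = V/F and solve Σ zᵢ(Kᵢ−1)/(1+ψ(Kᵢ−1)) = 0.
Feasibility: ΣzᵢKᵢ = 1.114, Σzᵢ/Kᵢ = 1.313 — both > 1, two phases present.
Newton–Raphson from ψ = 0.5:
  ψ = 0.500: g = -0.0652, g' = -0.357 → ψ = 0.318
  ψ = 0.318: g = -0.0026, g' = -0.336 → ψ = 0.310
Converged at ψ = 0.310.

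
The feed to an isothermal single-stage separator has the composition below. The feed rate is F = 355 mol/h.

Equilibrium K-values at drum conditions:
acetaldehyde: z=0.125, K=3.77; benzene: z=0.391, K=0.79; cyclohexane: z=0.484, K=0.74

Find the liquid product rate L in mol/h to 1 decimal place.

Material balance + equilibrium reduce to Σ zᵢ(Kᵢ−1)/(1+V/F(Kᵢ−1)) = 0.
Check two-phase: ΣzᵢKᵢ = 1.138 > 1 and Σzᵢ/Kᵢ = 1.182 > 1, so g(0) = 0.138 > 0 and g(1) = -0.182 < 0.
Newton–Raphson from V/F = 0.37:
  V/F = 0.370: g = -0.0573, g' = -0.294 → V/F = 0.175
  V/F = 0.175: g = 0.0159, g' = -0.489 → V/F = 0.208
  V/F = 0.208: g = 0.0008, g' = -0.442 → V/F = 0.210
Converged at V/F = 0.210.
Then V = V/F·F = 0.2098·355 = 74.5 mol/h and L = F − V = 280.5 mol/h.

L = 280.5 mol/h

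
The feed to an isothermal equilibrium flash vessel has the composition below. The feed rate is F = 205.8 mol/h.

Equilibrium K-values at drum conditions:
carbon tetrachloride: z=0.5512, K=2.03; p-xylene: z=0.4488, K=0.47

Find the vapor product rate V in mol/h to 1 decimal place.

Let β = V/F and solve Σ zᵢ(Kᵢ−1)/(1+β(Kᵢ−1)) = 0.
Check two-phase: ΣzᵢKᵢ = 1.3299 > 1 and Σzᵢ/Kᵢ = 1.2264 > 1, so g(0) = 0.3299 > 0 and g(1) = -0.2264 < 0.
Newton–Raphson from β = 0.57:
  β = 0.5700: g = 0.01689, g' = -0.4910 → β = 0.6044
  β = 0.6044: g = -0.00006, g' = -0.4950 → β = 0.6043
Converged at β = 0.6043.
Then V = β·F = 0.6043·205.8 = 124.4 mol/h and L = F − V = 81.4 mol/h.

V = 124.4 mol/h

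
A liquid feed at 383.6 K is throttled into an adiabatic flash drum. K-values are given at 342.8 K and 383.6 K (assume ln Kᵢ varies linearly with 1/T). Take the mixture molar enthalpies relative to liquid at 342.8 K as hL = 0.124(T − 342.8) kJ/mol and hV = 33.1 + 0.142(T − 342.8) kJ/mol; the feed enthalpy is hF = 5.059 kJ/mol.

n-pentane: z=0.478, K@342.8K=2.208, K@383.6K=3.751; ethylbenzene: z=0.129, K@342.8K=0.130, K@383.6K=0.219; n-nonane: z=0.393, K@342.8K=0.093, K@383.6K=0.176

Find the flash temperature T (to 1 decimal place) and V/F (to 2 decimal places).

Adiabatic flash: solve Rachford–Rice at each trial T, then check hF = ψ·hV(T) + (1−ψ)·hL(T).
  T = 342.8 K: K = (2.208, 0.130, 0.093), RR gives ψ = 0.100, H_out = 3.318 kJ/mol
  T = 383.6 K: K = (3.751, 0.219, 0.176), RR gives ψ = 0.398, H_out = 18.518 kJ/mol
  T = 363.2 K: K = (2.921, 0.171, 0.130), RR gives ψ = 0.284, H_out = 12.043 kJ/mol
  T = 353.0 K: K = (2.550, 0.150, 0.111), RR gives ψ = 0.207, H_out = 8.138 kJ/mol
  T = 347.9 K: K = (2.375, 0.140, 0.102), RR gives ψ = 0.158, H_out = 5.880 kJ/mol
  T = 345.4 K: K = (2.292, 0.135, 0.097), RR gives ψ = 0.131, H_out = 4.668 kJ/mol
  T = 346.6 K: K = (2.332, 0.137, 0.099), RR gives ψ = 0.144, H_out = 5.259 kJ/mol
Linear interpolation between T = 345.4 (H_out = 4.668) and T = 346.6 (H_out = 5.259) on hF = 5.059 gives T ≈ 346.2 K, at which ψ = 0.14.

T = 346.2 K, V/F = 0.14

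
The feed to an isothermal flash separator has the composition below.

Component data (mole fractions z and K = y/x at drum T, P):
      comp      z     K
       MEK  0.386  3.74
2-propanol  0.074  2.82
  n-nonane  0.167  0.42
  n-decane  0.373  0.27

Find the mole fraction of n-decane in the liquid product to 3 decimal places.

x_n-decane = 0.561

Newton–Raphson from β = 0.5:
  β = 0.500: g = -0.0485, g' = -1.188 → β = 0.459
Converged at β = 0.459.
Compositions from xᵢ = zᵢ/(1+β(Kᵢ−1)), yᵢ = Kᵢxᵢ:
  MEK: x = 0.171, y = 0.639
  2-propanol: x = 0.040, y = 0.114
  n-nonane: x = 0.228, y = 0.096
  n-decane: x = 0.561, y = 0.152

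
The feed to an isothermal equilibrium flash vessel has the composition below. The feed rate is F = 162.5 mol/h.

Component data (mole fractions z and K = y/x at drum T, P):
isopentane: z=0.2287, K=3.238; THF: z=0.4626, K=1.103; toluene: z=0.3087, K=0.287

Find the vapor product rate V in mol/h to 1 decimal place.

Material balance + equilibrium reduce to Σ zᵢ(Kᵢ−1)/(1+β(Kᵢ−1)) = 0.
Check two-phase: ΣzᵢKᵢ = 1.3394 > 1 and Σzᵢ/Kᵢ = 1.5656 > 1, so g(0) = 0.3394 > 0 and g(1) = -0.5656 < 0.
Iterate (Newton) starting at β = 0.5:
  β = 0.5000: g = -0.05518, g' = -0.6385 → β = 0.4136
  β = 0.4136: g = -0.00064, g' = -0.6291 → β = 0.4126
Converged at β = 0.4126.
Then V = β·F = 0.4126·162.5 = 67.0 mol/h and L = F − V = 95.5 mol/h.

V = 67.0 mol/h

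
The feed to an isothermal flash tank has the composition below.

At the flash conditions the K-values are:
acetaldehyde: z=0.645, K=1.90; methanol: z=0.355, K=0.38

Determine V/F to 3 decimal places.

V/F = 0.646

Iterate (Newton) starting at V/F = 0.67:
  V/F = 0.670: g = -0.0144, g' = -0.603 → V/F = 0.646
Converged at V/F = 0.646.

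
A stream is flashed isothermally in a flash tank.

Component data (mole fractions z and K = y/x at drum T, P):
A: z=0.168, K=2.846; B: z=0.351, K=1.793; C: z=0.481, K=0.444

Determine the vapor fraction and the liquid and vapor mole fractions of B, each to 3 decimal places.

Rachford–Rice: g(ψ) = Σ zᵢ(Kᵢ−1)/(1+ψ(Kᵢ−1)) = 0.
Feasibility: ΣzᵢKᵢ = 1.321, Σzᵢ/Kᵢ = 1.338 — both > 1, two phases present.
Iterate (Newton) starting at ψ = 0.5:
  ψ = 0.500: g = -0.0098, g' = -0.553 → ψ = 0.482
Converged at ψ = 0.482.
Compositions from xᵢ = zᵢ/(1+ψ(Kᵢ−1)), yᵢ = Kᵢxᵢ:
  A: x = 0.089, y = 0.253
  B: x = 0.254, y = 0.455
  C: x = 0.657, y = 0.292

ψ = 0.482, x_B = 0.254, y_B = 0.455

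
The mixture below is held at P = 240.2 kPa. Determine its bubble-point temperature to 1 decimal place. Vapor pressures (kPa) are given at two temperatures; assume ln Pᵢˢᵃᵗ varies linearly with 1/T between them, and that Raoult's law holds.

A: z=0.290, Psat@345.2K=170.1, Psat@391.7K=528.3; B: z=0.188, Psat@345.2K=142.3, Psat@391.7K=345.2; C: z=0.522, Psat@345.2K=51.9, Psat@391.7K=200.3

Bubble-point temperature: ΣzᵢPᵢˢᵃᵗ(T) = P. Interpolate ln Pᵢˢᵃᵗ = aᵢ + bᵢ/T.
  T = 345.2 K: ΣzᵢPᵢˢᵃᵗ = 103.17 kPa
  T = 391.7 K: ΣzᵢPᵢˢᵃᵗ = 322.66 kPa
  T = 368.4 K: ΣzᵢPᵢˢᵃᵗ = 188.26 kPa
  T = 380.0 K: ΣzᵢPᵢˢᵃᵗ = 248.03 kPa
  T = 374.2 K: ΣzᵢPᵢˢᵃᵗ = 216.51 kPa
  T = 377.1 K: ΣzᵢPᵢˢᵃᵗ = 231.84 kPa
Interpolating between 377.1 K and 380.0 K gives T ≈ 378.6 K.

T = 378.6 K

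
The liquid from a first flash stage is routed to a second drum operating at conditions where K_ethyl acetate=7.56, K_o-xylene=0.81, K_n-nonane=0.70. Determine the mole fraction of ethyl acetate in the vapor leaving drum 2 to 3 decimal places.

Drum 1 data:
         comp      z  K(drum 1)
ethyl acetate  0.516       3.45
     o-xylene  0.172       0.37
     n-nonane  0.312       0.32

Drum 1:
Material balance + equilibrium reduce to Σ zᵢ(Kᵢ−1)/(1+ψ₁(Kᵢ−1)) = 0.
Check two-phase: ΣzᵢKᵢ = 1.944 > 1 and Σzᵢ/Kᵢ = 1.589 > 1, so g(0) = 0.944 > 0 and g(1) = -0.589 < 0.
Iterate (Newton) starting at ψ₁ = 0.5:
  ψ₁ = 0.500: g = 0.0885, g' = -1.102 → ψ₁ = 0.580
  ψ₁ = 0.580: g = 0.0008, g' = -1.091 → ψ₁ = 0.581
Converged at ψ₁ = 0.581.
Drum-1 compositions:
  ethyl acetate: x = 0.213, y = 0.735
  o-xylene: x = 0.271, y = 0.100
  n-nonane: x = 0.516, y = 0.165
Drum-2 feed = drum-1 liquid: z₂ = (0.2129, 0.2713, 0.5158).
Drum 2:
Newton iteration, ψ₂⁰ = 0.52:
  ψ₂ = 0.520: g = 0.0761, g' = -0.548 → ψ₂ = 0.659
  ψ₂ = 0.659: g = 0.0107, g' = -0.408 → ψ₂ = 0.685
  ψ₂ = 0.685: g = 0.0002, g' = -0.390 → ψ₂ = 0.686
Converged at ψ₂ = 0.686.
  ethyl acetate: x = 0.039, y = 0.293
  o-xylene: x = 0.312, y = 0.253
  n-nonane: x = 0.649, y = 0.455

y_ethyl acetate (drum 2) = 0.293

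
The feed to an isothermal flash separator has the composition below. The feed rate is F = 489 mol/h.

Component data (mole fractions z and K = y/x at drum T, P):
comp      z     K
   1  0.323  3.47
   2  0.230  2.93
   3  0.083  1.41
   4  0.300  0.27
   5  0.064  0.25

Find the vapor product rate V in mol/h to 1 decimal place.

Material balance + equilibrium reduce to Σ zᵢ(Kᵢ−1)/(1+β(Kᵢ−1)) = 0.
Feasibility: ΣzᵢKᵢ = 2.009, Σzᵢ/Kᵢ = 1.598 — both > 1, two phases present.
Newton iteration, β⁰ = 0.56:
  β = 0.560: g = 0.1226, g' = -1.118 → β = 0.670
  β = 0.670: g = -0.0039, g' = -1.208 → β = 0.666
Converged at β = 0.666.
Then V = β·F = 0.6664·489 = 325.9 mol/h and L = F − V = 163.1 mol/h.

V = 325.9 mol/h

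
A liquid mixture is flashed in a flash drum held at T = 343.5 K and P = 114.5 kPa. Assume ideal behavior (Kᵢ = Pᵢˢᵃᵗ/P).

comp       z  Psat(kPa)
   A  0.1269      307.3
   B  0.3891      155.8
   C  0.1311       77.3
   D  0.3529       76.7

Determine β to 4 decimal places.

Raoult's law: Kᵢ = Pᵢˢᵃᵗ/P = Pᵢˢᵃᵗ/114.5.
  K_A = 307.3/114.5 = 2.683843, K_B = 155.8/114.5 = 1.360699, K_C = 77.3/114.5 = 0.675109, K_D = 76.7/114.5 = 0.669869
Let β = V/F and solve Σ zᵢ(Kᵢ−1)/(1+β(Kᵢ−1)) = 0.
Feasibility: ΣzᵢKᵢ = 1.1949, Σzᵢ/Kᵢ = 1.0542 — both > 1, two phases present.
Newton iteration, β⁰ = 0.5:
  β = 0.5000: g = 0.04452, g' = -0.2173 → β = 0.7049
  β = 0.7049: g = 0.00252, g' = -0.1960 → β = 0.7178
Converged at β = 0.7178.

β = 0.7178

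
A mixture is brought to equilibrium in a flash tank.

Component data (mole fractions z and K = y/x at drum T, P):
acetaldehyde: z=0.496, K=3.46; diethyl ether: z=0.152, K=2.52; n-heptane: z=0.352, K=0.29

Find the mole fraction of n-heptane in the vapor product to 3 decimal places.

Rachford–Rice: g(V/F) = Σ zᵢ(Kᵢ−1)/(1+V/F(Kᵢ−1)) = 0.
Check two-phase: ΣzᵢKᵢ = 2.201 > 1 and Σzᵢ/Kᵢ = 1.417 > 1, so g(0) = 1.201 > 0 and g(1) = -0.417 < 0.
Iterate (Newton) starting at V/F = 0.5:
  V/F = 0.500: g = 0.2910, g' = -1.143 → V/F = 0.754
  V/F = 0.754: g = -0.0034, g' = -1.267 → V/F = 0.752
Converged at V/F = 0.752.
Compositions from xᵢ = zᵢ/(1+V/F(Kᵢ−1)), yᵢ = Kᵢxᵢ:
  acetaldehyde: x = 0.174, y = 0.602
  diethyl ether: x = 0.071, y = 0.179
  n-heptane: x = 0.755, y = 0.219

y_n-heptane = 0.219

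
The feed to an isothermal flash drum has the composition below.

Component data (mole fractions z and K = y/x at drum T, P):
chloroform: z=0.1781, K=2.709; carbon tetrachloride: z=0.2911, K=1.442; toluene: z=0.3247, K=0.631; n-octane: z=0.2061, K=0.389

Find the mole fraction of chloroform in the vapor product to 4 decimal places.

Let β = V/F and solve Σ zᵢ(Kᵢ−1)/(1+β(Kᵢ−1)) = 0.
g(0) = ΣzᵢKᵢ − 1 = 0.1873 and g(1) = 1 − Σzᵢ/Kᵢ = -0.3120, so a root lies in (0, 1).
Newton iteration, β⁰ = 0.49:
  β = 0.4900: g = -0.05458, g' = -0.4151 → β = 0.3585
  β = 0.3585: g = 0.00047, g' = -0.4273 → β = 0.3596
Converged at β = 0.3596.
Compositions from xᵢ = zᵢ/(1+β(Kᵢ−1)), yᵢ = Kᵢxᵢ:
  chloroform: x = 0.1103, y = 0.2988
  carbon tetrachloride: x = 0.2512, y = 0.3622
  toluene: x = 0.3744, y = 0.2362
  n-octane: x = 0.2641, y = 0.1027

y_chloroform = 0.2988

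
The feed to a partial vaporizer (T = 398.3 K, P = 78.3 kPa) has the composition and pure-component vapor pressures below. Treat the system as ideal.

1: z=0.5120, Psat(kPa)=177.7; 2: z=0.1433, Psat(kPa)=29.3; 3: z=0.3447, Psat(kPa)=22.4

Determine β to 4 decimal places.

Raoult's law: Kᵢ = Pᵢˢᵃᵗ/P = Pᵢˢᵃᵗ/78.3.
  K_1 = 177.7/78.3 = 2.269476, K_2 = 29.3/78.3 = 0.374202, K_3 = 22.4/78.3 = 0.286079
Rachford–Rice: g(β) = Σ zᵢ(Kᵢ−1)/(1+β(Kᵢ−1)) = 0.
Check two-phase: ΣzᵢKᵢ = 1.3142 > 1 and Σzᵢ/Kᵢ = 1.8135 > 1, so g(0) = 0.3142 > 0 and g(1) = -0.8135 < 0.
Newton–Raphson from β = 0.5:
  β = 0.5000: g = -0.11561, g' = -0.8525 → β = 0.3644
  β = 0.3644: g = -0.00438, g' = -0.8009 → β = 0.3589
Converged at β = 0.3589.

β = 0.3589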